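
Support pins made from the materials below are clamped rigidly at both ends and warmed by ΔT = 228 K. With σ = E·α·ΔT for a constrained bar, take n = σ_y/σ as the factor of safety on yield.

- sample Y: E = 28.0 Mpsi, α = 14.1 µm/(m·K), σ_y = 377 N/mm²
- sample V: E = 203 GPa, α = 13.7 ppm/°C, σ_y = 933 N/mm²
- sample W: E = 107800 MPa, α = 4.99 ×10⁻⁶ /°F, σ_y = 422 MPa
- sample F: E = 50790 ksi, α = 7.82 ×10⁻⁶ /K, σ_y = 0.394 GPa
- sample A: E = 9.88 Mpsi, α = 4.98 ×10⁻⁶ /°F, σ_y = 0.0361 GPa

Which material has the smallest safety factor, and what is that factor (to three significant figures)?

sample A, n = 0.259

With everything in SI (GPa, ×10⁻⁶/K, MPa):
  sample Y: E = 193.1, α = 14.1, σ_y = 377.0 → σ = 621 MPa, n = 0.607
  sample V: E = 203.0, α = 13.7, σ_y = 933.0 → σ = 634 MPa, n = 1.47
  sample W: E = 107.8, α = 8.98, σ_y = 422.0 → σ = 221 MPa, n = 1.91
  sample F: E = 350.2, α = 7.82, σ_y = 394.0 → σ = 624 MPa, n = 0.631
  sample A: E = 68.12, α = 8.96, σ_y = 36.10 → σ = 139 MPa, n = 0.259
Smallest n: sample A with n = 0.259.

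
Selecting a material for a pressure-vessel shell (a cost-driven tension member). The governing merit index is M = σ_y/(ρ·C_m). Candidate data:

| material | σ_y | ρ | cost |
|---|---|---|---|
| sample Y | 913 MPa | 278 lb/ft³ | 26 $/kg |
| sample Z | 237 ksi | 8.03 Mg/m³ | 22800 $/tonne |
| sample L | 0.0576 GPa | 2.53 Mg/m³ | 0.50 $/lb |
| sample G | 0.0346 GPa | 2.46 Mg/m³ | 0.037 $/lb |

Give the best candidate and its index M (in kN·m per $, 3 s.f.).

sample G, M = 172 kN·m per $

Normalizing units and computing the index:
  sample Y: σ_y = 913.0 MPa, ρ = 4453 kg/m³, cost = 26.00 $/kg
  sample Z: σ_y = 1634 MPa, ρ = 8030 kg/m³, cost = 22.80 $/kg
  sample L: σ_y = 57.60 MPa, ρ = 2530 kg/m³, cost = 1.102 $/kg
  sample G: σ_y = 34.60 MPa, ρ = 2460 kg/m³, cost = 0.08157 $/kg
  sample G: M = 172 kN·m per $
  sample L: M = 20.7 kN·m per $
  sample Z: M = 8.93 kN·m per $
  sample Y: M = 7.89 kN·m per $
The maximum is for sample G.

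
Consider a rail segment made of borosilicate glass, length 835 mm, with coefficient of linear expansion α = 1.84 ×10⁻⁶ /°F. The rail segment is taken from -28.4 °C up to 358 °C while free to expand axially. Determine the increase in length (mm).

1.07 mm

Convert α: 1.84×10⁻⁶/°F × (9/5) = 3.31×10⁻⁶/K.
ΔT = 358 − (-28.4) = 386.4 K.
ΔL = α·L₀·ΔT = 3.31×10⁻⁶ × 835 mm × 386.4 K = 1.07 mm.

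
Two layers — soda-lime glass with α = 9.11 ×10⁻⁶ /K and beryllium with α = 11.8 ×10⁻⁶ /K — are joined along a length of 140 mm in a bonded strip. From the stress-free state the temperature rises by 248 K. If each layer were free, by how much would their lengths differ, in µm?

Δα = |9.11 − 11.8|×10⁻⁶/K = 2.69×10⁻⁶/K.
ΔL_mismatch = Δα·L·ΔT = 2.69×10⁻⁶ × 140.0 mm × 248.0 K = 93.4 µm.

93.4 µm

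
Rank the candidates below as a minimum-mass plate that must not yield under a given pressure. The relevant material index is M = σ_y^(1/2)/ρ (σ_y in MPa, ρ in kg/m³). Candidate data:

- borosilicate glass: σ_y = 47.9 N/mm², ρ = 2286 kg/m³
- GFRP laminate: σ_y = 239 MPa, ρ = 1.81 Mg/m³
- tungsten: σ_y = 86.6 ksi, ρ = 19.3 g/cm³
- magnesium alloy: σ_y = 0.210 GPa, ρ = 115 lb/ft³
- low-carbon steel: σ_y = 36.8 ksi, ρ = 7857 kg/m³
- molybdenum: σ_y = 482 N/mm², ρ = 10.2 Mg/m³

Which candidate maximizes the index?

GFRP laminate

After converting to SI:
  borosilicate glass: σ_y = 47.90 MPa, ρ = 2286 kg/m³
  GFRP laminate: σ_y = 239.0 MPa, ρ = 1810 kg/m³
  tungsten: σ_y = 597.1 MPa, ρ = 19300 kg/m³
  magnesium alloy: σ_y = 210.0 MPa, ρ = 1842 kg/m³
  low-carbon steel: σ_y = 253.7 MPa, ρ = 7857 kg/m³
  molybdenum: σ_y = 482.0 MPa, ρ = 10200 kg/m³
  GFRP laminate: M = 8.54×10⁻³
  magnesium alloy: M = 7.87×10⁻³
  borosilicate glass: M = 3.03×10⁻³
  molybdenum: M = 2.15×10⁻³
  low-carbon steel: M = 2.03×10⁻³
  tungsten: M = 1.27×10⁻³
Highest index: GFRP laminate.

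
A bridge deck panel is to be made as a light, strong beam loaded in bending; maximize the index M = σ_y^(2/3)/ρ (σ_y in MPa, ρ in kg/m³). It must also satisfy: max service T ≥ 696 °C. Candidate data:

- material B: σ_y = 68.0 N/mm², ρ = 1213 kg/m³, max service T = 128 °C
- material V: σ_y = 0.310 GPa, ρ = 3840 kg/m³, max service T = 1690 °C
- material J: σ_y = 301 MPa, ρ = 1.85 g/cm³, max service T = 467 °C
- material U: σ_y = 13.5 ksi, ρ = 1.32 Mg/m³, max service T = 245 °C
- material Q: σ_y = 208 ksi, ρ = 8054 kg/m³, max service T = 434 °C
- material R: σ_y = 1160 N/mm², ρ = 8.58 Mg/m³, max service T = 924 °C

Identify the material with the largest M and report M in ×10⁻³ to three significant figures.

material R, M = 12.9×10⁻³

Screen on constraints: max service T ≥ 696 °C. Survivors: material V, material R.
Normalizing units and computing the index:
  material V: σ_y = 310.0 MPa, ρ = 3840 kg/m³
  material R: σ_y = 1160 MPa, ρ = 8580 kg/m³
  material R: M = 12.9×10⁻³
  material V: M = 11.9×10⁻³
Material R ranks first.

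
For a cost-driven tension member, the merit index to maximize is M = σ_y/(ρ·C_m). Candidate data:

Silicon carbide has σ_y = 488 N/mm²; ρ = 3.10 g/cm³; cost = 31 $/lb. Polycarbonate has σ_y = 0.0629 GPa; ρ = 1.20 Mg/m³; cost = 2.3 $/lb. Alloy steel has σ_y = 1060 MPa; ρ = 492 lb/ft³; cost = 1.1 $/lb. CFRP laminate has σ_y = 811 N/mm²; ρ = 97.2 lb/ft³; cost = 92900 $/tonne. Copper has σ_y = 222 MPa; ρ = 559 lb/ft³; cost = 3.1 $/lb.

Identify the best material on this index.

alloy steel

After converting to SI:
  silicon carbide: σ_y = 488.0 MPa, ρ = 3100 kg/m³, cost = 68.34 $/kg
  polycarbonate: σ_y = 62.90 MPa, ρ = 1200 kg/m³, cost = 5.071 $/kg
  alloy steel: σ_y = 1060 MPa, ρ = 7881 kg/m³, cost = 2.425 $/kg
  CFRP laminate: σ_y = 811.0 MPa, ρ = 1557 kg/m³, cost = 92.90 $/kg
  copper: σ_y = 222.0 MPa, ρ = 8954 kg/m³, cost = 6.834 $/kg
  alloy steel: M = 55.5 kN·m per $
  polycarbonate: M = 10.3 kN·m per $
  CFRP laminate: M = 5.61 kN·m per $
  copper: M = 3.63 kN·m per $
  silicon carbide: M = 2.30 kN·m per $
The maximum is for alloy steel.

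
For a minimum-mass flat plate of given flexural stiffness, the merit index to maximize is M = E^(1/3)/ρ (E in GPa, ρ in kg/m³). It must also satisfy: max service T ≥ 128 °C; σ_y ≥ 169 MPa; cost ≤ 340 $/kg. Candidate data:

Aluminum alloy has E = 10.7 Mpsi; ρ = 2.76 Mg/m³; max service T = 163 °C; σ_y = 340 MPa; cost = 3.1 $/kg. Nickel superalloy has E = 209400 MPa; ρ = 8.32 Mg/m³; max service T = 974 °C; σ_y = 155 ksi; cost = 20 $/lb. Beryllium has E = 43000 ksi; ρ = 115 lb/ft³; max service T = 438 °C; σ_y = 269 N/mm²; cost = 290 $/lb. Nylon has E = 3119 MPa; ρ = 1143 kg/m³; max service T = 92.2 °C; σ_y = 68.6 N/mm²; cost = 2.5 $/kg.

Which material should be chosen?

Screen on constraints: max service T ≥ 128 °C; σ_y ≥ 169 MPa; cost ≤ 340 $/kg. Survivors: aluminum alloy, nickel superalloy.
After converting to SI:
  aluminum alloy: E = 73.77 GPa, ρ = 2760 kg/m³
  nickel superalloy: E = 209.4 GPa, ρ = 8320 kg/m³
  aluminum alloy: M = 1.52×10⁻³
  nickel superalloy: M = 0.714×10⁻³
Aluminum alloy has the largest M.

aluminum alloy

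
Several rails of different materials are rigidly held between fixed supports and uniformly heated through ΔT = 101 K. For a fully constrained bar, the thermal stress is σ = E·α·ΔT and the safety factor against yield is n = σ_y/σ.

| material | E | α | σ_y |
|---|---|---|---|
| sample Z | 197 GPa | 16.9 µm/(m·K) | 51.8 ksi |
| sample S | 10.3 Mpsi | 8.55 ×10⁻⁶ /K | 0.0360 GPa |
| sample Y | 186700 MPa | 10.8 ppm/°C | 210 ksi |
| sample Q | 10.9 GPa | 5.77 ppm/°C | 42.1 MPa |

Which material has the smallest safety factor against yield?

With everything in SI (GPa, ×10⁻⁶/K, MPa):
  sample Z: E = 197.0, α = 16.9, σ_y = 357.1 → σ = 336 MPa, n = 1.06
  sample S: E = 71.02, α = 8.55, σ_y = 36.00 → σ = 61.3 MPa, n = 0.587
  sample Y: E = 186.7, α = 10.8, σ_y = 1448 → σ = 204 MPa, n = 7.11
  sample Q: E = 10.90, α = 5.77, σ_y = 42.10 → σ = 6.35 MPa, n = 6.63
Sample S has the lowest safety factor, n = 0.587.

sample S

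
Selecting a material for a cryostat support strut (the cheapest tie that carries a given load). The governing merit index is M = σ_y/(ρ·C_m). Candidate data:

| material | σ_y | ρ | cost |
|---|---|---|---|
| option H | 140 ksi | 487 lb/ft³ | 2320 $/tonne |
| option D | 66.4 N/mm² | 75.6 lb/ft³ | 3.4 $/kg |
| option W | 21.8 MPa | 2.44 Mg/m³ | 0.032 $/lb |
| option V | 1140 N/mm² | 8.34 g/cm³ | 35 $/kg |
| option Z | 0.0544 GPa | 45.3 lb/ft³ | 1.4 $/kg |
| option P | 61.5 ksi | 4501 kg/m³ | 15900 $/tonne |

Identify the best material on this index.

option W

Convert each candidate to consistent units, then evaluate M:
  option H: σ_y = 965.3 MPa, ρ = 7801 kg/m³, cost = 2.320 $/kg
  option D: σ_y = 66.40 MPa, ρ = 1211 kg/m³, cost = 3.400 $/kg
  option W: σ_y = 21.80 MPa, ρ = 2440 kg/m³, cost = 0.07055 $/kg
  option V: σ_y = 1140 MPa, ρ = 8340 kg/m³, cost = 35.00 $/kg
  option Z: σ_y = 54.40 MPa, ρ = 725.6 kg/m³, cost = 1.400 $/kg
  option P: σ_y = 424.0 MPa, ρ = 4501 kg/m³, cost = 15.90 $/kg
  option W: M = 127 kN·m per $
  option Z: M = 53.5 kN·m per $
  option H: M = 53.3 kN·m per $
  option D: M = 16.1 kN·m per $
  option P: M = 5.92 kN·m per $
  option V: M = 3.91 kN·m per $
Option W has the largest M.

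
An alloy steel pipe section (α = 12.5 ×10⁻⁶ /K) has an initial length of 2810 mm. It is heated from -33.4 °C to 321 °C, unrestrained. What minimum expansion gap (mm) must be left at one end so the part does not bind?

12.4 mm

ΔT = 321 − (-33.4) = 354.4 K.
ΔL = α·L₀·ΔT = 12.5×10⁻⁶ × 2810 mm × 354.4 K = 12.4 mm.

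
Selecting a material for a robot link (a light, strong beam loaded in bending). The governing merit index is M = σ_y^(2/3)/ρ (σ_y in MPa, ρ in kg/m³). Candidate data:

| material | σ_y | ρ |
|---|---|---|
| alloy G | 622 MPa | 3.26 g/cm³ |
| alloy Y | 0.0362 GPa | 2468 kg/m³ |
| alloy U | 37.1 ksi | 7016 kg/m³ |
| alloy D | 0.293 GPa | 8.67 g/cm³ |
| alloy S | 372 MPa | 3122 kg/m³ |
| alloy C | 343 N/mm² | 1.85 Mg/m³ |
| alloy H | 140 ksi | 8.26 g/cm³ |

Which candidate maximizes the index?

After converting to SI:
  alloy G: σ_y = 622.0 MPa, ρ = 3260 kg/m³
  alloy Y: σ_y = 36.20 MPa, ρ = 2468 kg/m³
  alloy U: σ_y = 255.8 MPa, ρ = 7016 kg/m³
  alloy D: σ_y = 293.0 MPa, ρ = 8670 kg/m³
  alloy S: σ_y = 372.0 MPa, ρ = 3122 kg/m³
  alloy C: σ_y = 343.0 MPa, ρ = 1850 kg/m³
  alloy H: σ_y = 965.3 MPa, ρ = 8260 kg/m³
  alloy C: M = 26.5×10⁻³
  alloy G: M = 22.4×10⁻³
  alloy S: M = 16.6×10⁻³
  alloy H: M = 11.8×10⁻³
  alloy U: M = 5.74×10⁻³
  alloy D: M = 5.09×10⁻³
  alloy Y: M = 4.43×10⁻³
Alloy C ranks first.

alloy C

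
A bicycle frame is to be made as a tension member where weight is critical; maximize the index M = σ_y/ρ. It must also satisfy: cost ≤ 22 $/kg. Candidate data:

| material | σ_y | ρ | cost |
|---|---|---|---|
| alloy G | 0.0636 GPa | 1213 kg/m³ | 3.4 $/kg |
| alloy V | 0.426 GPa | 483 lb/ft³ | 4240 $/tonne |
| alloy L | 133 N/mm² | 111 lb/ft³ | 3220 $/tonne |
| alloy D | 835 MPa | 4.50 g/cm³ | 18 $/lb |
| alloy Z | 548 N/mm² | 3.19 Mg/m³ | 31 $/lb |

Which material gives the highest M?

alloy L

Screen on constraints: cost ≤ 22 $/kg. Survivors: alloy G, alloy V, alloy L.
Convert each candidate to consistent units, then evaluate M:
  alloy G: σ_y = 63.60 MPa, ρ = 1213 kg/m³
  alloy V: σ_y = 426.0 MPa, ρ = 7737 kg/m³
  alloy L: σ_y = 133.0 MPa, ρ = 1778 kg/m³
  alloy L: M = 74.8 kN·m/kg
  alloy V: M = 55.1 kN·m/kg
  alloy G: M = 52.4 kN·m/kg
Highest index: alloy L.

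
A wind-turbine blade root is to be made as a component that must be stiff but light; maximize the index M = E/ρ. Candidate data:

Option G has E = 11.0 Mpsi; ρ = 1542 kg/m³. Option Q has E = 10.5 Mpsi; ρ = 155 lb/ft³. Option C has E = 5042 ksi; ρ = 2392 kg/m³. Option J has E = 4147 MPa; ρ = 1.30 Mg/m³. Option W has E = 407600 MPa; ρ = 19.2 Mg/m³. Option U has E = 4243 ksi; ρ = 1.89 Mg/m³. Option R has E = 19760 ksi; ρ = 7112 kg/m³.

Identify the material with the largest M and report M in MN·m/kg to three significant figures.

option G, M = 49.2 MN·m/kg

Normalizing units and computing the index:
  option G: E = 75.84 GPa, ρ = 1542 kg/m³
  option Q: E = 72.39 GPa, ρ = 2483 kg/m³
  option C: E = 34.76 GPa, ρ = 2392 kg/m³
  option J: E = 4.147 GPa, ρ = 1300 kg/m³
  option W: E = 407.6 GPa, ρ = 19200 kg/m³
  option U: E = 29.25 GPa, ρ = 1890 kg/m³
  option R: E = 136.2 GPa, ρ = 7112 kg/m³
  option G: M = 49.2 MN·m/kg
  option Q: M = 29.2 MN·m/kg
  option W: M = 21.2 MN·m/kg
  option R: M = 19.2 MN·m/kg
  option U: M = 15.5 MN·m/kg
  option C: M = 14.5 MN·m/kg
  option J: M = 3.19 MN·m/kg
Option G ranks first.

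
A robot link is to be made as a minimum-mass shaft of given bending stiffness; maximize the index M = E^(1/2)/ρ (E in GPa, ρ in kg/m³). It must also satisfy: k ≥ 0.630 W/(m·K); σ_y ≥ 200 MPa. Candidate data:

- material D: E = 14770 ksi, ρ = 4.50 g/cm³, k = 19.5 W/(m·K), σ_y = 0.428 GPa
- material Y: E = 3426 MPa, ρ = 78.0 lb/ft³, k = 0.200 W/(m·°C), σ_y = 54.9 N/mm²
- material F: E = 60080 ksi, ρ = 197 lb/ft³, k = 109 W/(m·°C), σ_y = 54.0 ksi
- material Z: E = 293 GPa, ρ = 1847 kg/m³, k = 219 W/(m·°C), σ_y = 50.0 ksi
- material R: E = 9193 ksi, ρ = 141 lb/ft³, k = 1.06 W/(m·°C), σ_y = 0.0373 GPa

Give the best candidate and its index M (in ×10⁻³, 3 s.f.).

Screen on constraints: k ≥ 0.630 W/(m·K); σ_y ≥ 200 MPa. Survivors: material D, material F, material Z.
In SI units:
  material D: E = 101.8 GPa, ρ = 4500 kg/m³
  material F: E = 414.2 GPa, ρ = 3156 kg/m³
  material Z: E = 293.0 GPa, ρ = 1847 kg/m³
  material Z: M = 9.27×10⁻³
  material F: M = 6.45×10⁻³
  material D: M = 2.24×10⁻³
Material Z has the largest M.

material Z, M = 9.27×10⁻³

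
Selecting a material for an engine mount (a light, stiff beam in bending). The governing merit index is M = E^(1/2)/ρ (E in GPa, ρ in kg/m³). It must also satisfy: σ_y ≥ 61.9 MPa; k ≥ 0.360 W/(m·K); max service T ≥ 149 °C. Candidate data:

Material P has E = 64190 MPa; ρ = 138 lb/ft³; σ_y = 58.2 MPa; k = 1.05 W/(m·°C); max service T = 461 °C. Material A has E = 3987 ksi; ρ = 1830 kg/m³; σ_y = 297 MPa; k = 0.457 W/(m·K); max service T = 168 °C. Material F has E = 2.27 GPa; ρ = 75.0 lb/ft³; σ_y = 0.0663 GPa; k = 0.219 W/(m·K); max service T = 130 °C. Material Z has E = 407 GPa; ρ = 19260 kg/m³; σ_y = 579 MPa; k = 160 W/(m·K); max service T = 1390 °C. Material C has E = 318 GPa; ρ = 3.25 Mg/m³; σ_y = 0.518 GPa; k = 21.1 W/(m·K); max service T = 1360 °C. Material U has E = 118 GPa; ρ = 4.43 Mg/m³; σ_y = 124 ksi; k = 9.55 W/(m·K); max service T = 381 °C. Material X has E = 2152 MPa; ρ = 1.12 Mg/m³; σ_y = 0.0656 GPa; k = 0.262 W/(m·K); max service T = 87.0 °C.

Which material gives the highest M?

material C

Screen on constraints: σ_y ≥ 61.9 MPa; k ≥ 0.360 W/(m·K); max service T ≥ 149 °C. Survivors: material A, material Z, material C, material U.
Putting every candidate on a common basis:
  material A: E = 27.49 GPa, ρ = 1830 kg/m³
  material Z: E = 407.0 GPa, ρ = 19260 kg/m³
  material C: E = 318.0 GPa, ρ = 3250 kg/m³
  material U: E = 118.0 GPa, ρ = 4430 kg/m³
  material C: M = 5.49×10⁻³
  material A: M = 2.87×10⁻³
  material U: M = 2.45×10⁻³
  material Z: M = 1.05×10⁻³
Material C has the largest M.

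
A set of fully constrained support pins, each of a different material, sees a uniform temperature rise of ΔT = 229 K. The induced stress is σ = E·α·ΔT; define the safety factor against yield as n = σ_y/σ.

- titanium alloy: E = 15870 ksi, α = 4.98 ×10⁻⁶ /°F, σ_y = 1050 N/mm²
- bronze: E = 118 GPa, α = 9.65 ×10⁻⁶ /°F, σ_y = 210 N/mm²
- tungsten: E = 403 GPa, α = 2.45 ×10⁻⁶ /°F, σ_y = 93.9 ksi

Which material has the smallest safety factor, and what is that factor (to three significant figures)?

bronze, n = 0.447

Per material, after unit conversion:
  titanium alloy: E = 109.4, α = 8.96, σ_y = 1050 → σ = 225 MPa, n = 4.67
  bronze: E = 118.0, α = 17.4, σ_y = 210.0 → σ = 469 MPa, n = 0.447
  tungsten: E = 403.0, α = 4.41, σ_y = 647.4 → σ = 407 MPa, n = 1.59
The minimum is bronze at n = 0.447.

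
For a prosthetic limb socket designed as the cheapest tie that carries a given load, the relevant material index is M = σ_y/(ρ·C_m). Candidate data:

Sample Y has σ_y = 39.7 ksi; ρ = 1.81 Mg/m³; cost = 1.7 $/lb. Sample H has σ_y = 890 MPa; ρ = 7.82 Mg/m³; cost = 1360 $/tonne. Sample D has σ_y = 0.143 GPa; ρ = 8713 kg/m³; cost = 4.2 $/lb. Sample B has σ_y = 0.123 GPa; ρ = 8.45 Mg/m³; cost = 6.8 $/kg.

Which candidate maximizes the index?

After converting to SI:
  sample Y: σ_y = 273.7 MPa, ρ = 1810 kg/m³, cost = 3.748 $/kg
  sample H: σ_y = 890.0 MPa, ρ = 7820 kg/m³, cost = 1.360 $/kg
  sample D: σ_y = 143.0 MPa, ρ = 8713 kg/m³, cost = 9.259 $/kg
  sample B: σ_y = 123.0 MPa, ρ = 8450 kg/m³, cost = 6.800 $/kg
  sample H: M = 83.7 kN·m per $
  sample Y: M = 40.4 kN·m per $
  sample B: M = 2.14 kN·m per $
  sample D: M = 1.77 kN·m per $
Sample H has the largest M.

sample H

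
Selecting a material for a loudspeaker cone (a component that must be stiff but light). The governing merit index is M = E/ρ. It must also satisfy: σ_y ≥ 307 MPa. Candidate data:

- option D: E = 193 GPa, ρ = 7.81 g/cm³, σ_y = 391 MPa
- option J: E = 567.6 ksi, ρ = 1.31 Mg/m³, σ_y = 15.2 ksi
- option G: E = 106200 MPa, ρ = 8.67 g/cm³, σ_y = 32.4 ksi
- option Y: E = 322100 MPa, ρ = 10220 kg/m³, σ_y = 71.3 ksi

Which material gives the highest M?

option Y

Screen on constraints: σ_y ≥ 307 MPa. Survivors: option D, option Y.
After converting to SI:
  option D: E = 193.0 GPa, ρ = 7810 kg/m³
  option Y: E = 322.1 GPa, ρ = 10220 kg/m³
  option Y: M = 31.5 MN·m/kg
  option D: M = 24.7 MN·m/kg
Option Y ranks first.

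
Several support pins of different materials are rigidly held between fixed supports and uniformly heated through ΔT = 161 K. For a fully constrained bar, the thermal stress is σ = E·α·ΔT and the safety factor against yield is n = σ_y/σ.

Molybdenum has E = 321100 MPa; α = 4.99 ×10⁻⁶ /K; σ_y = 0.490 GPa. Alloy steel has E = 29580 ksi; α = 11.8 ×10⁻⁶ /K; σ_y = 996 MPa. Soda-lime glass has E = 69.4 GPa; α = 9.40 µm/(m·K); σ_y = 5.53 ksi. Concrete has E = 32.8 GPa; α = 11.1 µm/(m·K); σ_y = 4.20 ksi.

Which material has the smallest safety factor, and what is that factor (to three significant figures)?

soda-lime glass, n = 0.363

Converting E to GPa, α to ×10⁻⁶/K, σ_y to MPa, then σ and n for each:
  molybdenum: E = 321.1, α = 4.99, σ_y = 490.0 → σ = 258 MPa, n = 1.90
  alloy steel: E = 203.9, α = 11.8, σ_y = 996.0 → σ = 387 MPa, n = 2.57
  soda-lime glass: E = 69.40, α = 9.40, σ_y = 38.13 → σ = 105 MPa, n = 0.363
  concrete: E = 32.80, α = 11.1, σ_y = 28.96 → σ = 58.6 MPa, n = 0.494
The minimum is soda-lime glass at n = 0.363.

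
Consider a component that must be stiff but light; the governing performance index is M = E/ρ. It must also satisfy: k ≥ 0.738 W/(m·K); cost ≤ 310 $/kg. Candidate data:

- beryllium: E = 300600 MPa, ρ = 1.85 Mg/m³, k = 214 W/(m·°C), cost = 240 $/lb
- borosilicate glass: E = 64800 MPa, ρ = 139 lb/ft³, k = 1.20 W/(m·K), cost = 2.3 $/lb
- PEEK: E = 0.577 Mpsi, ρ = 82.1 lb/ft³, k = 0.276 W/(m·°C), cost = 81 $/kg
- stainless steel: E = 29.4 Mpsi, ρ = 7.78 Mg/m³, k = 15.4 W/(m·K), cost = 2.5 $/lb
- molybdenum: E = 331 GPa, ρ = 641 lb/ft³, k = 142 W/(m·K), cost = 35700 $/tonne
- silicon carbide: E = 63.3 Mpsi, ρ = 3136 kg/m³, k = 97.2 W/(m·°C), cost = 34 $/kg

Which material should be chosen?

Screen on constraints: k ≥ 0.738 W/(m·K); cost ≤ 310 $/kg. Survivors: borosilicate glass, stainless steel, molybdenum, silicon carbide.
Convert each candidate to consistent units, then evaluate M:
  borosilicate glass: E = 64.80 GPa, ρ = 2227 kg/m³
  stainless steel: E = 202.7 GPa, ρ = 7780 kg/m³
  molybdenum: E = 331.0 GPa, ρ = 10270 kg/m³
  silicon carbide: E = 436.4 GPa, ρ = 3136 kg/m³
  silicon carbide: M = 139 MN·m/kg
  molybdenum: M = 32.2 MN·m/kg
  borosilicate glass: M = 29.1 MN·m/kg
  stainless steel: M = 26.1 MN·m/kg
Silicon carbide ranks first.

silicon carbide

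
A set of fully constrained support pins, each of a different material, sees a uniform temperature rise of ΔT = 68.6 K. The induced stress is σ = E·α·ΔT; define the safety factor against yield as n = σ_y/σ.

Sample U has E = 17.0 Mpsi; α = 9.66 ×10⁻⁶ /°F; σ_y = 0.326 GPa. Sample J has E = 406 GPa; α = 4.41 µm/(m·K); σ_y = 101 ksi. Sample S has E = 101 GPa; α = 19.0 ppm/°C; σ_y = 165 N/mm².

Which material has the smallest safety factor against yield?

In consistent units (E in GPa, α in ×10⁻⁶/K, σ_y in MPa):
  sample U: E = 117.2, α = 17.4, σ_y = 326.0 → σ = 140 MPa, n = 2.33
  sample J: E = 406.0, α = 4.41, σ_y = 696.4 → σ = 123 MPa, n = 5.67
  sample S: E = 101.0, α = 19.0, σ_y = 165.0 → σ = 132 MPa, n = 1.25
Sample S has the lowest safety factor, n = 1.25.

sample S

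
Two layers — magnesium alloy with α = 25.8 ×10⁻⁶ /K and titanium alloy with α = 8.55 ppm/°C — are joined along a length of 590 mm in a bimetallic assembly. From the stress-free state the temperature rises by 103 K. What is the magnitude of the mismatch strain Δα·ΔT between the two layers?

Δα = |25.8 − 8.55|×10⁻⁶/K = 17.2×10⁻⁶/K.
Mismatch strain = Δα·ΔT = 17.2×10⁻⁶ × 103.0 = 1.78×10⁻³.

1.78×10⁻³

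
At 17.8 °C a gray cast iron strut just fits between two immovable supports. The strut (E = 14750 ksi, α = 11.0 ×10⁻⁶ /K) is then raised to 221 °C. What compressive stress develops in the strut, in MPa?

227 MPa

E = 14750 ksi = 101.7 GPa.
ΔT = 203.2 K. Constrained thermal stress σ = E·α·ΔT = 101.7×10³ MPa × 11.0×10⁻⁶ × 203.2 = 227 MPa (compressive).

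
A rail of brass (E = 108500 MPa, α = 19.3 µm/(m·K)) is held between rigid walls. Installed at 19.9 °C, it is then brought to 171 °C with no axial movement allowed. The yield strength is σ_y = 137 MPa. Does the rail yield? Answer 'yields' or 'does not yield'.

yields

E = 108500 MPa = 108.5 GPa.
ΔT = 151.1 K. Constrained thermal stress σ = E·α·ΔT = 108.5×10³ MPa × 19.3×10⁻⁶ × 151.1 = 316 MPa (compressive).
Compare to σ_y = 137 MPa: σ ≥ σ_y, so it yields.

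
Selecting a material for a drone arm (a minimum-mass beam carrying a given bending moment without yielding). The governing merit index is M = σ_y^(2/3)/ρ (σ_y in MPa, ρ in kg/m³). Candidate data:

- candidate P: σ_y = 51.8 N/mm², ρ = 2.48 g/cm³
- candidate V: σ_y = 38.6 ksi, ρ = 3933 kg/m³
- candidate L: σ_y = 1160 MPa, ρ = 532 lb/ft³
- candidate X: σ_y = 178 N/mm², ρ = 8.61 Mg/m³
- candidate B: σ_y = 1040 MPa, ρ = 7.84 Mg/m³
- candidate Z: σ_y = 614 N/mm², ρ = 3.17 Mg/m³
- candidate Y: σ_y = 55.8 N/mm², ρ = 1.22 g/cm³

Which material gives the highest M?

candidate Z

Normalizing units and computing the index:
  candidate P: σ_y = 51.80 MPa, ρ = 2480 kg/m³
  candidate V: σ_y = 266.1 MPa, ρ = 3933 kg/m³
  candidate L: σ_y = 1160 MPa, ρ = 8522 kg/m³
  candidate X: σ_y = 178.0 MPa, ρ = 8610 kg/m³
  candidate B: σ_y = 1040 MPa, ρ = 7840 kg/m³
  candidate Z: σ_y = 614.0 MPa, ρ = 3170 kg/m³
  candidate Y: σ_y = 55.80 MPa, ρ = 1220 kg/m³
  candidate Z: M = 22.8×10⁻³
  candidate B: M = 13.1×10⁻³
  candidate L: M = 13.0×10⁻³
  candidate Y: M = 12.0×10⁻³
  candidate V: M = 10.5×10⁻³
  candidate P: M = 5.60×10⁻³
  candidate X: M = 3.68×10⁻³
Highest index: candidate Z.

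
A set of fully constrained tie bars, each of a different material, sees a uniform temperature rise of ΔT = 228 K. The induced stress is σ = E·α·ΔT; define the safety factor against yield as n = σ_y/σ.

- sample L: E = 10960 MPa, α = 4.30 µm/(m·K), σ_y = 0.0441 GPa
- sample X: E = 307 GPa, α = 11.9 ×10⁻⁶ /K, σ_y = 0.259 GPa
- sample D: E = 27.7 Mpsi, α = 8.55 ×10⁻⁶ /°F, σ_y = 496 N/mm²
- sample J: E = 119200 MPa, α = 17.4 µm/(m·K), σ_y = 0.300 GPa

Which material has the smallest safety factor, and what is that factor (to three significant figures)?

sample X, n = 0.311

With everything in SI (GPa, ×10⁻⁶/K, MPa):
  sample L: E = 10.96, α = 4.30, σ_y = 44.10 → σ = 10.7 MPa, n = 4.10
  sample X: E = 307.0, α = 11.9, σ_y = 259.0 → σ = 833 MPa, n = 0.311
  sample D: E = 191.0, α = 15.4, σ_y = 496.0 → σ = 670 MPa, n = 0.740
  sample J: E = 119.2, α = 17.4, σ_y = 300.0 → σ = 473 MPa, n = 0.634
The minimum is sample X at n = 0.311.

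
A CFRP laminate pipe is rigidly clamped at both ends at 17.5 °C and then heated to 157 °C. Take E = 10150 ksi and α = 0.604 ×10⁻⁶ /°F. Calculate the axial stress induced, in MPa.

10.6 MPa

E = 10150 ksi = 69.98 GPa.
α = 0.604×10⁻⁶/°F × 9/5 = 1.09×10⁻⁶/K.
ΔT = 139.5 K. Constrained thermal stress σ = E·α·ΔT = 69.98×10³ MPa × 1.09×10⁻⁶ × 139.5 = 10.6 MPa (compressive).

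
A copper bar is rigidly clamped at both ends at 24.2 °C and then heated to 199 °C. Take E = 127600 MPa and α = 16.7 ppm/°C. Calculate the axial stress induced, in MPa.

372 MPa

E = 127600 MPa = 127.6 GPa.
ΔT = 174.8 K. Constrained thermal stress σ = E·α·ΔT = 127.6×10³ MPa × 16.7×10⁻⁶ × 174.8 = 372 MPa (compressive).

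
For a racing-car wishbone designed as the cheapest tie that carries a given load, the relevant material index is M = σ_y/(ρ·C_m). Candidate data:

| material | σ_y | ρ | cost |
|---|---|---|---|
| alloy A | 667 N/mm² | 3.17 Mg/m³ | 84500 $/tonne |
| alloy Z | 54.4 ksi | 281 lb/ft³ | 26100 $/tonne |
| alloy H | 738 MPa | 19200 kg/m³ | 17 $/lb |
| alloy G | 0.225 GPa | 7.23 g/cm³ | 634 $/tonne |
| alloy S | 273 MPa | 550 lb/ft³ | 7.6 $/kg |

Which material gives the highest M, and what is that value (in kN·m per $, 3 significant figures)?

alloy G, M = 49.1 kN·m per $

In SI units:
  alloy A: σ_y = 667.0 MPa, ρ = 3170 kg/m³, cost = 84.50 $/kg
  alloy Z: σ_y = 375.1 MPa, ρ = 4501 kg/m³, cost = 26.10 $/kg
  alloy H: σ_y = 738.0 MPa, ρ = 19200 kg/m³, cost = 37.48 $/kg
  alloy G: σ_y = 225.0 MPa, ρ = 7230 kg/m³, cost = 0.6340 $/kg
  alloy S: σ_y = 273.0 MPa, ρ = 8810 kg/m³, cost = 7.600 $/kg
  alloy G: M = 49.1 kN·m per $
  alloy S: M = 4.08 kN·m per $
  alloy Z: M = 3.19 kN·m per $
  alloy A: M = 2.49 kN·m per $
  alloy H: M = 1.03 kN·m per $
Highest index: alloy G.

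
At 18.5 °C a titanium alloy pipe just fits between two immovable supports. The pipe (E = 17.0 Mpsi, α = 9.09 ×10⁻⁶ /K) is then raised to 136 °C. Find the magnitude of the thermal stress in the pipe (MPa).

125 MPa

E = 17.0 Mpsi = 117.2 GPa.
ΔT = 117.5 K. Constrained thermal stress σ = E·α·ΔT = 117.2×10³ MPa × 9.09×10⁻⁶ × 117.5 = 125 MPa (compressive).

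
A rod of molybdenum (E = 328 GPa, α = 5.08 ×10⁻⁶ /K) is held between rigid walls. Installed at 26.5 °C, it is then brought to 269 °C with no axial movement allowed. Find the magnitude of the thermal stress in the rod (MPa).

ΔT = 242.5 K. Constrained thermal stress σ = E·α·ΔT = 328.0×10³ MPa × 5.08×10⁻⁶ × 242.5 = 404 MPa (compressive).

404 MPa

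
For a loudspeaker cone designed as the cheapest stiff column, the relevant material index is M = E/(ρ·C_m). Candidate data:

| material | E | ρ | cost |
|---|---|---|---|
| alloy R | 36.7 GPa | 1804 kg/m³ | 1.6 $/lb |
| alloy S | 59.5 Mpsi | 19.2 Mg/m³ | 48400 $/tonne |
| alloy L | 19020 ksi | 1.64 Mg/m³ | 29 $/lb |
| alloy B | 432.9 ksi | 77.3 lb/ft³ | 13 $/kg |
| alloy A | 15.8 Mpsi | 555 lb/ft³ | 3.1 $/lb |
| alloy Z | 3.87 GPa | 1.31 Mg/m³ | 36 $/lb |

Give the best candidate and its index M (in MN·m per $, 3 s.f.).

After converting to SI:
  alloy R: E = 36.70 GPa, ρ = 1804 kg/m³, cost = 3.527 $/kg
  alloy S: E = 410.2 GPa, ρ = 19200 kg/m³, cost = 48.40 $/kg
  alloy L: E = 131.1 GPa, ρ = 1640 kg/m³, cost = 63.93 $/kg
  alloy B: E = 2.985 GPa, ρ = 1238 kg/m³, cost = 13.00 $/kg
  alloy A: E = 108.9 GPa, ρ = 8890 kg/m³, cost = 6.834 $/kg
  alloy Z: E = 3.870 GPa, ρ = 1310 kg/m³, cost = 79.37 $/kg
  alloy R: M = 5.77 MN·m per $
  alloy A: M = 1.79 MN·m per $
  alloy L: M = 1.25 MN·m per $
  alloy S: M = 0.441 MN·m per $
  alloy B: M = 0.185 MN·m per $
  alloy Z: M = 0.0372 MN·m per $
Highest index: alloy R.

alloy R, M = 5.77 MN·m per $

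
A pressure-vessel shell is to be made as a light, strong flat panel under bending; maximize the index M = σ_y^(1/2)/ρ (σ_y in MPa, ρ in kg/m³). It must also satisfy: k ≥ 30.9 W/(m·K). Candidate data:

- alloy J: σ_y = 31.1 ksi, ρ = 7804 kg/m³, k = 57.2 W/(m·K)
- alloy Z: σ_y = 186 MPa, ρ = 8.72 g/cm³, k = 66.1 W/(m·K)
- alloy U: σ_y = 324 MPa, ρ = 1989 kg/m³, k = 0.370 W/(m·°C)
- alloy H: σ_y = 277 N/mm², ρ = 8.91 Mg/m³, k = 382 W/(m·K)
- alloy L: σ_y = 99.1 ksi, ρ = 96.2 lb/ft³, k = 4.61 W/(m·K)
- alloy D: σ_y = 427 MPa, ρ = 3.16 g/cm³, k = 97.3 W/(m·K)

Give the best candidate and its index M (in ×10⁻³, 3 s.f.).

Screen on constraints: k ≥ 30.9 W/(m·K). Survivors: alloy J, alloy Z, alloy H, alloy D.
Convert each candidate to consistent units, then evaluate M:
  alloy J: σ_y = 214.4 MPa, ρ = 7804 kg/m³
  alloy Z: σ_y = 186.0 MPa, ρ = 8720 kg/m³
  alloy H: σ_y = 277.0 MPa, ρ = 8910 kg/m³
  alloy D: σ_y = 427.0 MPa, ρ = 3160 kg/m³
  alloy D: M = 6.54×10⁻³
  alloy J: M = 1.88×10⁻³
  alloy H: M = 1.87×10⁻³
  alloy Z: M = 1.56×10⁻³
The maximum is for alloy D.

alloy D, M = 6.54×10⁻³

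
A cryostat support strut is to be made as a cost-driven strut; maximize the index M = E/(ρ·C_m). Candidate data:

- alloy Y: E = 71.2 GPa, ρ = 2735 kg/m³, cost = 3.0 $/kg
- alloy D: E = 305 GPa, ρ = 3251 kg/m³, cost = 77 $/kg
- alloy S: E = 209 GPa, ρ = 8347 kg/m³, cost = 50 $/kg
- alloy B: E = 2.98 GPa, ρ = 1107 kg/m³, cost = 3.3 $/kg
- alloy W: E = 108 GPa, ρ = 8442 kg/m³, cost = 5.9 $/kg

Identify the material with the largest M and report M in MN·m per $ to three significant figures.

Evaluate M for each candidate:
  alloy Y: M = 8.68 MN·m per $
  alloy W: M = 2.17 MN·m per $
  alloy D: M = 1.22 MN·m per $
  alloy B: M = 0.816 MN·m per $
  alloy S: M = 0.501 MN·m per $
Alloy Y has the largest M.

alloy Y, M = 8.68 MN·m per $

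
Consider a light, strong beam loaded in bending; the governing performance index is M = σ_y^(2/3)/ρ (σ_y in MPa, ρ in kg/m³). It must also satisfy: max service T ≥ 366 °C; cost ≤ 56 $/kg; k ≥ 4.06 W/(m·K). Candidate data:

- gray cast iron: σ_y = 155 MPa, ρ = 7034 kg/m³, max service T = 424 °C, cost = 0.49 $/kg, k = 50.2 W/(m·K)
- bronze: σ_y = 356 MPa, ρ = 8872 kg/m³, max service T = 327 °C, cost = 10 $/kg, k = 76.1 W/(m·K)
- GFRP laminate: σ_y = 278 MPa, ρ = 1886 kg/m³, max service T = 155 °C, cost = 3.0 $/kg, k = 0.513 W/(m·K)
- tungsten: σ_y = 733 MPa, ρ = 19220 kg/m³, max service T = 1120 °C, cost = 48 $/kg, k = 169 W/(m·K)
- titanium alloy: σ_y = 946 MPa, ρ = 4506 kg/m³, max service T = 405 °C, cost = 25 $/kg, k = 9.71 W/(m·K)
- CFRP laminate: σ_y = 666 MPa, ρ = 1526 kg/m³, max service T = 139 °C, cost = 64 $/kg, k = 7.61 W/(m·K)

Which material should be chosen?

titanium alloy

Screen on constraints: max service T ≥ 366 °C; cost ≤ 56 $/kg; k ≥ 4.06 W/(m·K). Survivors: gray cast iron, tungsten, titanium alloy.
Per-candidate index values:
  titanium alloy: M = 21.4×10⁻³
  tungsten: M = 4.23×10⁻³
  gray cast iron: M = 4.10×10⁻³
Highest index: titanium alloy.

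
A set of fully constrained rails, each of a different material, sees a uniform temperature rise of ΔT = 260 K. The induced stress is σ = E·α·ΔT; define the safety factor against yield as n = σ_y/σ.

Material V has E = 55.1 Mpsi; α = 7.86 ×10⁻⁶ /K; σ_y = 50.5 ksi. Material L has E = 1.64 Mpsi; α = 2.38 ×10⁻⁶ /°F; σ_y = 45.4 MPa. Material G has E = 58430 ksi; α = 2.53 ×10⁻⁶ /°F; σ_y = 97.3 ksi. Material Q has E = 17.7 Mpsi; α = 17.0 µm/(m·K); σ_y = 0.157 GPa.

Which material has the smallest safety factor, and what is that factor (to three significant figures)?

material Q, n = 0.291

With everything in SI (GPa, ×10⁻⁶/K, MPa):
  material V: E = 379.9, α = 7.86, σ_y = 348.2 → σ = 776 MPa, n = 0.448
  material L: E = 11.31, α = 4.28, σ_y = 45.40 → σ = 12.6 MPa, n = 3.60
  material G: E = 402.9, α = 4.55, σ_y = 670.9 → σ = 477 MPa, n = 1.41
  material Q: E = 122.0, α = 17.0, σ_y = 157.0 → σ = 539 MPa, n = 0.291
Material Q has the lowest safety factor, n = 0.291.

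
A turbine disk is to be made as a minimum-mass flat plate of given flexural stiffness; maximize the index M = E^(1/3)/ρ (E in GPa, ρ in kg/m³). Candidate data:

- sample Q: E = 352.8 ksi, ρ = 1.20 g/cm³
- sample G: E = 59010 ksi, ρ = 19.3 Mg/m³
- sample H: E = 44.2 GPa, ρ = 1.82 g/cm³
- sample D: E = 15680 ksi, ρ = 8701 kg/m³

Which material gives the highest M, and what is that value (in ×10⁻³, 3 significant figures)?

In SI units:
  sample Q: E = 2.432 GPa, ρ = 1200 kg/m³
  sample G: E = 406.9 GPa, ρ = 19300 kg/m³
  sample H: E = 44.20 GPa, ρ = 1820 kg/m³
  sample D: E = 108.1 GPa, ρ = 8701 kg/m³
  sample H: M = 1.94×10⁻³
  sample Q: M = 1.12×10⁻³
  sample D: M = 0.548×10⁻³
  sample G: M = 0.384×10⁻³
Highest index: sample H.

sample H, M = 1.94×10⁻³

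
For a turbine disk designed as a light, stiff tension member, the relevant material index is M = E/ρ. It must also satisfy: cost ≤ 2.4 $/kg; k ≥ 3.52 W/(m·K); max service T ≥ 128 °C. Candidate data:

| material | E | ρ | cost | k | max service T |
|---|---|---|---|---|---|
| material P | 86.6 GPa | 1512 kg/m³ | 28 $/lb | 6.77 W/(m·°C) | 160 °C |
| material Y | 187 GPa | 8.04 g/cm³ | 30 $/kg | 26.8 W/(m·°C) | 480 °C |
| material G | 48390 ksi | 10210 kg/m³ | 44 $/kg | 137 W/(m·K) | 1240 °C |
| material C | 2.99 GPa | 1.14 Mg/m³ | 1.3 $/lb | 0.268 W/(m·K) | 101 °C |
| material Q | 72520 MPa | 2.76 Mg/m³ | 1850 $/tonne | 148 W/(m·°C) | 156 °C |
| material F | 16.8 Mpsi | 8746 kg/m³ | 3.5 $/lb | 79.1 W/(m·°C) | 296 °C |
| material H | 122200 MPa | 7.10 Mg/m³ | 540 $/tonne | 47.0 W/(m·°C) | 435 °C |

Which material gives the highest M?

material Q

Screen on constraints: cost ≤ 2.4 $/kg; k ≥ 3.52 W/(m·K); max service T ≥ 128 °C. Survivors: material Q, material H.
Normalizing units and computing the index:
  material Q: E = 72.52 GPa, ρ = 2760 kg/m³
  material H: E = 122.2 GPa, ρ = 7100 kg/m³
  material Q: M = 26.3 MN·m/kg
  material H: M = 17.2 MN·m/kg
Material Q ranks first.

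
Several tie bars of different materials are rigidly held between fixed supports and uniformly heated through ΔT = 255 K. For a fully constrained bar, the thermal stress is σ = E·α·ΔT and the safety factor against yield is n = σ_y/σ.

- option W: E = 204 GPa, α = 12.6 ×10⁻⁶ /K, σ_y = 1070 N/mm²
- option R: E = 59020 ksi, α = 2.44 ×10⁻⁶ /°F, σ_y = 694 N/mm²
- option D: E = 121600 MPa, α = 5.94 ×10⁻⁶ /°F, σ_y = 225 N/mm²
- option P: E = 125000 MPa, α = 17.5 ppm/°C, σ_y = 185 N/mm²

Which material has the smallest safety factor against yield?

Per material, after unit conversion:
  option W: E = 204.0, α = 12.6, σ_y = 1070 → σ = 655 MPa, n = 1.63
  option R: E = 406.9, α = 4.39, σ_y = 694.0 → σ = 456 MPa, n = 1.52
  option D: E = 121.6, α = 10.7, σ_y = 225.0 → σ = 332 MPa, n = 0.679
  option P: E = 125.0, α = 17.5, σ_y = 185.0 → σ = 558 MPa, n = 0.332
The minimum is option P at n = 0.332.

option P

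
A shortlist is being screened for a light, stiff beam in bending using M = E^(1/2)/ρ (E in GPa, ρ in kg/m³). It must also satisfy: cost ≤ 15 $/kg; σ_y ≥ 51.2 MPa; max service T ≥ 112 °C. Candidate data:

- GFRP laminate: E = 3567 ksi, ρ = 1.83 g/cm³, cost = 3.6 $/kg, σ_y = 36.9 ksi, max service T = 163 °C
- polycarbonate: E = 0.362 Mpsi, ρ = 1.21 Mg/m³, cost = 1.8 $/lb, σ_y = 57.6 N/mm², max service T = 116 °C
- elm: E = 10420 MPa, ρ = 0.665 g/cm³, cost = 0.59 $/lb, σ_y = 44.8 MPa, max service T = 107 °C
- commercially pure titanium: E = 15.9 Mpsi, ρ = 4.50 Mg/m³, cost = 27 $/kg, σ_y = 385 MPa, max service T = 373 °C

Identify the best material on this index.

GFRP laminate

Screen on constraints: cost ≤ 15 $/kg; σ_y ≥ 51.2 MPa; max service T ≥ 112 °C. Survivors: GFRP laminate, polycarbonate.
In SI units:
  GFRP laminate: E = 24.59 GPa, ρ = 1830 kg/m³
  polycarbonate: E = 2.496 GPa, ρ = 1210 kg/m³
  GFRP laminate: M = 2.71×10⁻³
  polycarbonate: M = 1.31×10⁻³
Highest index: GFRP laminate.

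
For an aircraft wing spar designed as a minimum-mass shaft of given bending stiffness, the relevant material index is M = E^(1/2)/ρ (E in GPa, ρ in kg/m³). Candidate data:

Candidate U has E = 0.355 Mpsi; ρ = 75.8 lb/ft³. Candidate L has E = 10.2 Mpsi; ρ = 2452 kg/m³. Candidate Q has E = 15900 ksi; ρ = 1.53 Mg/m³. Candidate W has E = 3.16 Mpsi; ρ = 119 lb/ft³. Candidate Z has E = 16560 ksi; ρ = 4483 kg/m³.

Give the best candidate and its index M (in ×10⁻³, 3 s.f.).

Convert each candidate to consistent units, then evaluate M:
  candidate U: E = 2.448 GPa, ρ = 1214 kg/m³
  candidate L: E = 70.33 GPa, ρ = 2452 kg/m³
  candidate Q: E = 109.6 GPa, ρ = 1530 kg/m³
  candidate W: E = 21.79 GPa, ρ = 1906 kg/m³
  candidate Z: E = 114.2 GPa, ρ = 4483 kg/m³
  candidate Q: M = 6.84×10⁻³
  candidate L: M = 3.42×10⁻³
  candidate W: M = 2.45×10⁻³
  candidate Z: M = 2.38×10⁻³
  candidate U: M = 1.29×10⁻³
Candidate Q has the largest M.

candidate Q, M = 6.84×10⁻³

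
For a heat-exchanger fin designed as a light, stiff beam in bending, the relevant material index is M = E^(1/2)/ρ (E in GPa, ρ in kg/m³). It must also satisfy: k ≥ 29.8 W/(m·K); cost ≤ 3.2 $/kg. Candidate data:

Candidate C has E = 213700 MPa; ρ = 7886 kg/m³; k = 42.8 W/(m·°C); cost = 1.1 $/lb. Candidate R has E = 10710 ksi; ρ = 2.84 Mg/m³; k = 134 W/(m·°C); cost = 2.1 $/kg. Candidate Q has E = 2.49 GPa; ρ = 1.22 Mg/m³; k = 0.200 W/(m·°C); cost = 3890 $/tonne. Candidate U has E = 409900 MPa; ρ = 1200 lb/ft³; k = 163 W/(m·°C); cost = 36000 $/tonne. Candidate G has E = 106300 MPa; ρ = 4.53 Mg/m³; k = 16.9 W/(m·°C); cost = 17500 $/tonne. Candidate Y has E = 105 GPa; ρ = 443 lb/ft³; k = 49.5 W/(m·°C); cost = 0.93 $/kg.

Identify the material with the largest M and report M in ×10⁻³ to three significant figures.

candidate R, M = 3.03×10⁻³

Screen on constraints: k ≥ 29.8 W/(m·K); cost ≤ 3.2 $/kg. Survivors: candidate C, candidate R, candidate Y.
Normalizing units and computing the index:
  candidate C: E = 213.7 GPa, ρ = 7886 kg/m³
  candidate R: E = 73.84 GPa, ρ = 2840 kg/m³
  candidate Y: E = 105.0 GPa, ρ = 7096 kg/m³
  candidate R: M = 3.03×10⁻³
  candidate C: M = 1.85×10⁻³
  candidate Y: M = 1.44×10⁻³
Highest index: candidate R.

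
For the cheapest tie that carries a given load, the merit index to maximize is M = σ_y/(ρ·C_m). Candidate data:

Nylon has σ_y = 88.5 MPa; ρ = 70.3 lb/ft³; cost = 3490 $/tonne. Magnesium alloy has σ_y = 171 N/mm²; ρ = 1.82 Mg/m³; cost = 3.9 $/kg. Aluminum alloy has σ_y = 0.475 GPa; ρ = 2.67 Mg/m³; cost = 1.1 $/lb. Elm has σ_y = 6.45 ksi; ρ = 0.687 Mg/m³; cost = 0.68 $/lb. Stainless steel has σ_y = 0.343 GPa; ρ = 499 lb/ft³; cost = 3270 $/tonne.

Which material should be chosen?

Normalizing units and computing the index:
  nylon: σ_y = 88.50 MPa, ρ = 1126 kg/m³, cost = 3.490 $/kg
  magnesium alloy: σ_y = 171.0 MPa, ρ = 1820 kg/m³, cost = 3.900 $/kg
  aluminum alloy: σ_y = 475.0 MPa, ρ = 2670 kg/m³, cost = 2.425 $/kg
  elm: σ_y = 44.47 MPa, ρ = 687.0 kg/m³, cost = 1.499 $/kg
  stainless steel: σ_y = 343.0 MPa, ρ = 7993 kg/m³, cost = 3.270 $/kg
  aluminum alloy: M = 73.4 kN·m per $
  elm: M = 43.2 kN·m per $
  magnesium alloy: M = 24.1 kN·m per $
  nylon: M = 22.5 kN·m per $
  stainless steel: M = 13.1 kN·m per $
The maximum is for aluminum alloy.

aluminum alloy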